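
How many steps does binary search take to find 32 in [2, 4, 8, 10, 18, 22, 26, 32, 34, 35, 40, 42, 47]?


Search for 32:
[0,12] mid=6 arr[6]=26
[7,12] mid=9 arr[9]=35
[7,8] mid=7 arr[7]=32
Total: 3 comparisons


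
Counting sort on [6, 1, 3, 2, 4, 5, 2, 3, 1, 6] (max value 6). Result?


Count array: [0, 2, 2, 2, 1, 1, 2]
Reconstruct: [1, 1, 2, 2, 3, 3, 4, 5, 6, 6]


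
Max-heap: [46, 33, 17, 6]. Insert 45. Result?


Append 45: [46, 33, 17, 6, 45]
Bubble up: swap idx 4(45) with idx 1(33)
Result: [46, 45, 17, 6, 33]


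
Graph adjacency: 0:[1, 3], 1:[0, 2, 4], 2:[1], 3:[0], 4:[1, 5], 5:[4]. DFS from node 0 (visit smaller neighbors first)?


DFS stack-based: start with [0]
Visit order: [0, 1, 2, 4, 5, 3]


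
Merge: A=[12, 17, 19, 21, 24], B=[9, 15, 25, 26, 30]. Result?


Compare heads, take smaller each step.
Merged: [9, 12, 15, 17, 19, 21, 24, 25, 26, 30]


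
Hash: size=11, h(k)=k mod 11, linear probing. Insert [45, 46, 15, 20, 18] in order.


Insertions: 45->slot 1; 46->slot 2; 15->slot 4; 20->slot 9; 18->slot 7
Table: [None, 45, 46, None, 15, None, None, 18, None, 20, None]


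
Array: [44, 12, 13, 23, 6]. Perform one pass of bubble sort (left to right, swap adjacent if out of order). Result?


After one pass: [12, 13, 23, 6, 44]


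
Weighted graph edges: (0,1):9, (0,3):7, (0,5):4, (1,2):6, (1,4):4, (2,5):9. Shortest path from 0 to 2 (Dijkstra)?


Dijkstra from 0:
Distances: {0: 0, 1: 9, 2: 13, 3: 7, 4: 13, 5: 4}
Shortest distance to 2 = 13, path = [0, 5, 2]


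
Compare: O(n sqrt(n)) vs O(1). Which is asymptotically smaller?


constant grows slower than n^1.5
O(1) is asymptotically smaller; O(n sqrt(n)) grows faster


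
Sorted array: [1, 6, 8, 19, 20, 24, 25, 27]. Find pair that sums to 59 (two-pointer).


Two pointers: lo=0, hi=7
No pair sums to 59


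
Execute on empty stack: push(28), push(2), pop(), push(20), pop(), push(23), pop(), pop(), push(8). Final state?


push(28) -> [28]
push(2) -> [28, 2]
pop() returns 2 -> [28]
push(20) -> [28, 20]
pop() returns 20 -> [28]
push(23) -> [28, 23]
pop() returns 23 -> [28]
pop() returns 28 -> []
push(8) -> [8]
Final stack (bottom to top): [8]


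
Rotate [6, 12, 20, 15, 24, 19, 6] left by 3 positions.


Left rotate by 3: [15, 24, 19, 6, 6, 12, 20]


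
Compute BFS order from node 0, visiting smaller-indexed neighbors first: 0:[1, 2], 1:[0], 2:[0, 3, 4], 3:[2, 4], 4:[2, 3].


BFS queue: start with [0]
Visit order: [0, 1, 2, 3, 4]


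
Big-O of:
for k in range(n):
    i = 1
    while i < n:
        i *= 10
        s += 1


Per nesting level: O(n) * O(log n) = O(n log n)
Complexity: O(n log n)


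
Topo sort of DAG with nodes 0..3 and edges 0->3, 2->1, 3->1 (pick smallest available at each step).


Kahn's algorithm, process smallest node first
Order: [0, 2, 3, 1]


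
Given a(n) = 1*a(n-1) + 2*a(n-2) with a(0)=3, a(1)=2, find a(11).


Build bottom-up:
...a(9)=852, a(10)=1708, a(11)=1*1708+2*852=3412


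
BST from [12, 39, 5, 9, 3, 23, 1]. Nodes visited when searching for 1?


BST root = 12
Search for 1: compare at each node
Path: [12, 5, 3, 1]


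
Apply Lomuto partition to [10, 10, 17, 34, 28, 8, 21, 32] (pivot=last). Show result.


Elements <= 32 go left of pivot.
Result: [10, 10, 17, 28, 8, 21, 32, 34], pivot at index 6


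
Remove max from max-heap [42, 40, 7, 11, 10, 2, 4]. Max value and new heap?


Max = 42
Replace root with last, heapify down
Resulting heap: [40, 11, 7, 4, 10, 2]


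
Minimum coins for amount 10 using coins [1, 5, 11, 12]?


dp[0]=0; dp[i]=1+min(dp[i-c] for c in coins)
...dp[5]=1, dp[6]=2, dp[7]=3, dp[8]=4, dp[9]=5, dp[10]=2
Minimum coins for 10 = 2


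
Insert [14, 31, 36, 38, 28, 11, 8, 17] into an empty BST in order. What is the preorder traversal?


Root = 14; build tree by BST insertion.
Preorder traversal: [14, 11, 8, 31, 28, 17, 36, 38]


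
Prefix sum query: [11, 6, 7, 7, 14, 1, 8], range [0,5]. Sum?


Prefix sums: [0, 11, 17, 24, 31, 45, 46, 54]
Sum[0..5] = prefix[6] - prefix[0] = 46 - 0 = 46


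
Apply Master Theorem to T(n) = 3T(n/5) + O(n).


a=3, b=5, c=1. log_5(3)=0.683 < c=1. Case 3: O(n^c) = O(n)
Complexity: O(n)


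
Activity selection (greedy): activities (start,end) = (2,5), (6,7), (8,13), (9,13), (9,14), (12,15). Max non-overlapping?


Greedy: pick earliest-ending, then skip overlaps.
Selected (3 activities): [(2, 5), (6, 7), (8, 13)]


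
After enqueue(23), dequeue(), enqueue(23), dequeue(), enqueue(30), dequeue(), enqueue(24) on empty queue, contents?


enqueue(23) -> [23]
dequeue() returns 23 -> []
enqueue(23) -> [23]
dequeue() returns 23 -> []
enqueue(30) -> [30]
dequeue() returns 30 -> []
enqueue(24) -> [24]
Final queue (front to back): [24]


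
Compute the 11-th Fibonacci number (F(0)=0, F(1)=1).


F(n)=F(n-1)+F(n-2)
...F(9)=34, F(10)=55, F(11)=89


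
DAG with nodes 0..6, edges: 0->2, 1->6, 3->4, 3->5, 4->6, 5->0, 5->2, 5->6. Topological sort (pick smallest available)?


Kahn's algorithm, process smallest node first
Order: [1, 3, 4, 5, 0, 2, 6]


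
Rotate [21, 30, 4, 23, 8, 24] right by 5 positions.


Right rotate by 5: [30, 4, 23, 8, 24, 21]


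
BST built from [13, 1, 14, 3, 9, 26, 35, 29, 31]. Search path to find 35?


BST root = 13
Search for 35: compare at each node
Path: [13, 14, 26, 35]


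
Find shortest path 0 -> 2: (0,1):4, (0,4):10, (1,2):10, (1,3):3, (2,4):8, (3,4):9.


Dijkstra from 0:
Distances: {0: 0, 1: 4, 2: 14, 3: 7, 4: 10}
Shortest distance to 2 = 14, path = [0, 1, 2]


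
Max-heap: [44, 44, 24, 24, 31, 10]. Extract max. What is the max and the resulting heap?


Max = 44
Replace root with last, heapify down
Resulting heap: [44, 31, 24, 24, 10]


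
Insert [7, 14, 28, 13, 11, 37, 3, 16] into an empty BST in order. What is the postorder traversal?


Root = 7; build tree by BST insertion.
Postorder traversal: [3, 11, 13, 16, 37, 28, 14, 7]


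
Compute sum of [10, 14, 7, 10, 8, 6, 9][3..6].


Prefix sums: [0, 10, 24, 31, 41, 49, 55, 64]
Sum[3..6] = prefix[7] - prefix[3] = 64 - 31 = 33


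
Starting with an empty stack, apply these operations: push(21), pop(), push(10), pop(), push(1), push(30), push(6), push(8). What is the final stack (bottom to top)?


push(21) -> [21]
pop() returns 21 -> []
push(10) -> [10]
pop() returns 10 -> []
push(1) -> [1]
push(30) -> [1, 30]
push(6) -> [1, 30, 6]
push(8) -> [1, 30, 6, 8]
Final stack (bottom to top): [1, 30, 6, 8]


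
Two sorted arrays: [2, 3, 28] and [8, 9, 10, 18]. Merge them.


Compare heads, take smaller each step.
Merged: [2, 3, 8, 9, 10, 18, 28]


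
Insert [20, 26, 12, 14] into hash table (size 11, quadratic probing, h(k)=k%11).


Insertions: 20->slot 9; 26->slot 4; 12->slot 1; 14->slot 3
Table: [None, 12, None, 14, 26, None, None, None, None, 20, None]


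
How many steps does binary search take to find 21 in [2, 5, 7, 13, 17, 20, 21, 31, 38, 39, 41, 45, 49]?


Search for 21:
[0,12] mid=6 arr[6]=21
Total: 1 comparisons


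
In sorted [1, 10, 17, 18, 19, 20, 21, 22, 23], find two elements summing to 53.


Two pointers: lo=0, hi=8
No pair sums to 53


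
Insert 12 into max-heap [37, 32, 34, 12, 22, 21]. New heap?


Append 12: [37, 32, 34, 12, 22, 21, 12]
Bubble up: no swaps needed
Result: [37, 32, 34, 12, 22, 21, 12]


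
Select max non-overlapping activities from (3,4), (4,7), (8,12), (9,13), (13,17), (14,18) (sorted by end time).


Greedy: pick earliest-ending, then skip overlaps.
Selected (4 activities): [(3, 4), (4, 7), (8, 12), (13, 17)]


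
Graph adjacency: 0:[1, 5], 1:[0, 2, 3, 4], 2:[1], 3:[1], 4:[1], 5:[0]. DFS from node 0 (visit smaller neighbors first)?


DFS stack-based: start with [0]
Visit order: [0, 1, 2, 3, 4, 5]


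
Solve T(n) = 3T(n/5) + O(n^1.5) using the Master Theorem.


a=3, b=5, c=1.5. log_5(3)=0.683 < c=1.5. Case 3: O(n^c) = O(n^1.500)
Complexity: O(n^1.500)


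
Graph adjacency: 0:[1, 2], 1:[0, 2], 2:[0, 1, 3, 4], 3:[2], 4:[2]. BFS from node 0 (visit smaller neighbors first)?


BFS queue: start with [0]
Visit order: [0, 1, 2, 3, 4]


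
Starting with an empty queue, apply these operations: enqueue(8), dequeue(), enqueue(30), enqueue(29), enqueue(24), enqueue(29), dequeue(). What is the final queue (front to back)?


enqueue(8) -> [8]
dequeue() returns 8 -> []
enqueue(30) -> [30]
enqueue(29) -> [30, 29]
enqueue(24) -> [30, 29, 24]
enqueue(29) -> [30, 29, 24, 29]
dequeue() returns 30 -> [29, 24, 29]
Final queue (front to back): [29, 24, 29]


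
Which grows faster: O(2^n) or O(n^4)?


quartic grows slower than exponential
O(n^4) is asymptotically smaller; O(2^n) grows faster


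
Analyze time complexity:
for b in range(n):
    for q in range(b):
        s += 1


Per nesting level: O(n) * O(n) [triangular over b] = O(n^2)
Complexity: O(n^2)


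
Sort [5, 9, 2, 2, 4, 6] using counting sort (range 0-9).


Count array: [0, 0, 2, 0, 1, 1, 1, 0, 0, 1]
Reconstruct: [2, 2, 4, 5, 6, 9]


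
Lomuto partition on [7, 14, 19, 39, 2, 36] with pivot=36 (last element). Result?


Elements <= 36 go left of pivot.
Result: [7, 14, 19, 2, 36, 39], pivot at index 4


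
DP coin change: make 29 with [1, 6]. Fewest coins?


dp[0]=0; dp[i]=1+min(dp[i-c] for c in coins)
...dp[24]=4, dp[25]=5, dp[26]=6, dp[27]=7, dp[28]=8, dp[29]=9
Minimum coins for 29 = 9


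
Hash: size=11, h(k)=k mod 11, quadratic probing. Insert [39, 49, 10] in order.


Insertions: 39->slot 6; 49->slot 5; 10->slot 10
Table: [None, None, None, None, None, 49, 39, None, None, None, 10]


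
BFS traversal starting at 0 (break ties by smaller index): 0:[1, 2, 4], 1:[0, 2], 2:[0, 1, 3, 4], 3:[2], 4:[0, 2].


BFS queue: start with [0]
Visit order: [0, 1, 2, 4, 3]


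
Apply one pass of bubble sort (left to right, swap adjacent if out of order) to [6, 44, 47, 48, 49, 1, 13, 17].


After one pass: [6, 44, 47, 48, 1, 13, 17, 49]


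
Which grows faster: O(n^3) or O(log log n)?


double-logarithmic grows slower than cubic
O(log log n) is asymptotically smaller; O(n^3) grows faster


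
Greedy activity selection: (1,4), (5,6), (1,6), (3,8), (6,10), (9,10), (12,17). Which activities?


Greedy: pick earliest-ending, then skip overlaps.
Selected (4 activities): [(1, 4), (5, 6), (6, 10), (12, 17)]


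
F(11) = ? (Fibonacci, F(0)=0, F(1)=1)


F(n)=F(n-1)+F(n-2)
...F(9)=34, F(10)=55, F(11)=89


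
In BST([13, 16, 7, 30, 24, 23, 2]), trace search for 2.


BST root = 13
Search for 2: compare at each node
Path: [13, 7, 2]


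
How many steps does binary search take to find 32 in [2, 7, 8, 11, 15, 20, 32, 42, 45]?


Search for 32:
[0,8] mid=4 arr[4]=15
[5,8] mid=6 arr[6]=32
Total: 2 comparisons


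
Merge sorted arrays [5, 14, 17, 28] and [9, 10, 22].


Compare heads, take smaller each step.
Merged: [5, 9, 10, 14, 17, 22, 28]


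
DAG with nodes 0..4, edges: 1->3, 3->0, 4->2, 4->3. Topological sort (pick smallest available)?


Kahn's algorithm, process smallest node first
Order: [1, 4, 2, 3, 0]


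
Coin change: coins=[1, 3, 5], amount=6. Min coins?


dp[0]=0; dp[i]=1+min(dp[i-c] for c in coins)
...dp[1]=1, dp[2]=2, dp[3]=1, dp[4]=2, dp[5]=1, dp[6]=2
Minimum coins for 6 = 2


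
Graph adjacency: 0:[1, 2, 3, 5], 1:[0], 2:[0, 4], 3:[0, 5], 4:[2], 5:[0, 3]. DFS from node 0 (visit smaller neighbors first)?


DFS stack-based: start with [0]
Visit order: [0, 1, 2, 4, 3, 5]


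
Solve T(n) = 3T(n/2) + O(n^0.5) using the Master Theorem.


a=3, b=2, c=0.5. log_2(3)=1.585 > c=0.5. Case 1: O(n^log_b(a)) = O(n^1.585)
Complexity: O(n^1.585)


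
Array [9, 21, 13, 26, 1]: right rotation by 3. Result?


Right rotate by 3: [13, 26, 1, 9, 21]


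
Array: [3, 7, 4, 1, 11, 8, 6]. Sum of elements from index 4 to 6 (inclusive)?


Prefix sums: [0, 3, 10, 14, 15, 26, 34, 40]
Sum[4..6] = prefix[7] - prefix[4] = 40 - 15 = 25


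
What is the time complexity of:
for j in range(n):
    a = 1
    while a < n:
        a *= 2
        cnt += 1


Per nesting level: O(n) * O(log n) = O(n log n)
Complexity: O(n log n)


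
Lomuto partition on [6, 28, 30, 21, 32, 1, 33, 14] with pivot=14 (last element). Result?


Elements <= 14 go left of pivot.
Result: [6, 1, 14, 21, 32, 28, 33, 30], pivot at index 2


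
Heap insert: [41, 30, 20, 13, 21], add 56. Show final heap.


Append 56: [41, 30, 20, 13, 21, 56]
Bubble up: swap idx 5(56) with idx 2(20); swap idx 2(56) with idx 0(41)
Result: [56, 30, 41, 13, 21, 20]


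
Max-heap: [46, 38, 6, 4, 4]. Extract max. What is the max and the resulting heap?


Max = 46
Replace root with last, heapify down
Resulting heap: [38, 4, 6, 4]


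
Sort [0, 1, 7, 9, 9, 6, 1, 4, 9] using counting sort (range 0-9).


Count array: [1, 2, 0, 0, 1, 0, 1, 1, 0, 3]
Reconstruct: [0, 1, 1, 4, 6, 7, 9, 9, 9]


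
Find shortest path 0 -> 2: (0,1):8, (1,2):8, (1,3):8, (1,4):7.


Dijkstra from 0:
Distances: {0: 0, 1: 8, 2: 16, 3: 16, 4: 15}
Shortest distance to 2 = 16, path = [0, 1, 2]


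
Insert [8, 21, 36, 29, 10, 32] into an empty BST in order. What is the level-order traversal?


Root = 8; build tree by BST insertion.
Level-Order traversal: [8, 21, 10, 36, 29, 32]


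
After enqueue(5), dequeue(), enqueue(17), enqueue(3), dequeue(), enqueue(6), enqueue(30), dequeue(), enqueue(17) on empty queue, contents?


enqueue(5) -> [5]
dequeue() returns 5 -> []
enqueue(17) -> [17]
enqueue(3) -> [17, 3]
dequeue() returns 17 -> [3]
enqueue(6) -> [3, 6]
enqueue(30) -> [3, 6, 30]
dequeue() returns 3 -> [6, 30]
enqueue(17) -> [6, 30, 17]
Final queue (front to back): [6, 30, 17]


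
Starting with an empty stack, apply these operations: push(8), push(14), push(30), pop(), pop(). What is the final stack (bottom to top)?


push(8) -> [8]
push(14) -> [8, 14]
push(30) -> [8, 14, 30]
pop() returns 30 -> [8, 14]
pop() returns 14 -> [8]
Final stack (bottom to top): [8]


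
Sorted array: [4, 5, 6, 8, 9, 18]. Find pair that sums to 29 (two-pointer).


Two pointers: lo=0, hi=5
No pair sums to 29


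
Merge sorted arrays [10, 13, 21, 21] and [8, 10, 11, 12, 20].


Compare heads, take smaller each step.
Merged: [8, 10, 10, 11, 12, 13, 20, 21, 21]


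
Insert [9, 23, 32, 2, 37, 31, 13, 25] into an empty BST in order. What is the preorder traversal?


Root = 9; build tree by BST insertion.
Preorder traversal: [9, 2, 23, 13, 32, 31, 25, 37]


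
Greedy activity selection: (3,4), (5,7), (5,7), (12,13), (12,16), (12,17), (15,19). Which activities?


Greedy: pick earliest-ending, then skip overlaps.
Selected (4 activities): [(3, 4), (5, 7), (12, 13), (15, 19)]


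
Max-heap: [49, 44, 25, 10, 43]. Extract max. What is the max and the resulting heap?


Max = 49
Replace root with last, heapify down
Resulting heap: [44, 43, 25, 10]


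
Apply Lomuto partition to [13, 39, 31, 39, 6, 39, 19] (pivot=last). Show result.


Elements <= 19 go left of pivot.
Result: [13, 6, 19, 39, 39, 39, 31], pivot at index 2


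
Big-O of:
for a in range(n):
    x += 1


Per nesting level: O(n) = O(n)
Complexity: O(n)


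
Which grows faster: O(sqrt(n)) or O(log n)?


logarithmic grows slower than sublinear
O(log n) is asymptotically smaller; O(sqrt(n)) grows faster


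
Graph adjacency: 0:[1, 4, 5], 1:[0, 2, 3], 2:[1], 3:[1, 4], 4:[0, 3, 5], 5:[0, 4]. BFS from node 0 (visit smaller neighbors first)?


BFS queue: start with [0]
Visit order: [0, 1, 4, 5, 2, 3]


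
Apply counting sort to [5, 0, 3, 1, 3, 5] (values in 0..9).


Count array: [1, 1, 0, 2, 0, 2, 0, 0, 0, 0]
Reconstruct: [0, 1, 3, 3, 5, 5]


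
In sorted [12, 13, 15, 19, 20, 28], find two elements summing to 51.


Two pointers: lo=0, hi=5
No pair sums to 51


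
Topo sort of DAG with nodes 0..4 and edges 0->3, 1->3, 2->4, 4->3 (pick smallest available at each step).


Kahn's algorithm, process smallest node first
Order: [0, 1, 2, 4, 3]


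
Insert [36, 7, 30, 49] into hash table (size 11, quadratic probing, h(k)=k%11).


Insertions: 36->slot 3; 7->slot 7; 30->slot 8; 49->slot 5
Table: [None, None, None, 36, None, 49, None, 7, 30, None, None]


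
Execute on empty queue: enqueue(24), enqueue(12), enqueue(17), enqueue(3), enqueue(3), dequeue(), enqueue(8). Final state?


enqueue(24) -> [24]
enqueue(12) -> [24, 12]
enqueue(17) -> [24, 12, 17]
enqueue(3) -> [24, 12, 17, 3]
enqueue(3) -> [24, 12, 17, 3, 3]
dequeue() returns 24 -> [12, 17, 3, 3]
enqueue(8) -> [12, 17, 3, 3, 8]
Final queue (front to back): [12, 17, 3, 3, 8]


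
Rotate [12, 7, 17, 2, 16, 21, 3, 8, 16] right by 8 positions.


Right rotate by 8: [7, 17, 2, 16, 21, 3, 8, 16, 12]


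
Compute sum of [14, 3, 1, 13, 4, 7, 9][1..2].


Prefix sums: [0, 14, 17, 18, 31, 35, 42, 51]
Sum[1..2] = prefix[3] - prefix[1] = 18 - 14 = 4


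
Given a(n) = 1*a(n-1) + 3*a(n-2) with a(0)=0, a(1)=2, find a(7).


Build bottom-up:
...a(5)=38, a(6)=80, a(7)=1*80+3*38=194


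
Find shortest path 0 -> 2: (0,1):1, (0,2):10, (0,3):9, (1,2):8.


Dijkstra from 0:
Distances: {0: 0, 1: 1, 2: 9, 3: 9}
Shortest distance to 2 = 9, path = [0, 1, 2]


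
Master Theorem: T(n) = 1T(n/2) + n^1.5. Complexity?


a=1, b=2, c=1.5. log_2(1)=0 < c=1.5. Case 3: O(n^c) = O(n^1.500)
Complexity: O(n^1.500)


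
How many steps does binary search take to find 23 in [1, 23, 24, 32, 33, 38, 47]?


Search for 23:
[0,6] mid=3 arr[3]=32
[0,2] mid=1 arr[1]=23
Total: 2 comparisons


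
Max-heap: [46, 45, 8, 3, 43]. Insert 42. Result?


Append 42: [46, 45, 8, 3, 43, 42]
Bubble up: swap idx 5(42) with idx 2(8)
Result: [46, 45, 42, 3, 43, 8]


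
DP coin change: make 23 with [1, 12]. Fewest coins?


dp[0]=0; dp[i]=1+min(dp[i-c] for c in coins)
...dp[18]=7, dp[19]=8, dp[20]=9, dp[21]=10, dp[22]=11, dp[23]=12
Minimum coins for 23 = 12


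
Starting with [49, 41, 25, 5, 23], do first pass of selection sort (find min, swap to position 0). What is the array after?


After one pass: [5, 41, 25, 49, 23]


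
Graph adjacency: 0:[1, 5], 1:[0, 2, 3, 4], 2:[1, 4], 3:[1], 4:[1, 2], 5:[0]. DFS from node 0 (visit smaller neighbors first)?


DFS stack-based: start with [0]
Visit order: [0, 1, 2, 4, 3, 5]


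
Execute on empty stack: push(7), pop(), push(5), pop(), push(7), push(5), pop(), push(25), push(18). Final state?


push(7) -> [7]
pop() returns 7 -> []
push(5) -> [5]
pop() returns 5 -> []
push(7) -> [7]
push(5) -> [7, 5]
pop() returns 5 -> [7]
push(25) -> [7, 25]
push(18) -> [7, 25, 18]
Final stack (bottom to top): [7, 25, 18]


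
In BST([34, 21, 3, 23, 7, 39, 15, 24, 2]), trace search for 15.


BST root = 34
Search for 15: compare at each node
Path: [34, 21, 3, 7, 15]


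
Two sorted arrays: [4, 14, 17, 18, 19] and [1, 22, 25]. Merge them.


Compare heads, take smaller each step.
Merged: [1, 4, 14, 17, 18, 19, 22, 25]


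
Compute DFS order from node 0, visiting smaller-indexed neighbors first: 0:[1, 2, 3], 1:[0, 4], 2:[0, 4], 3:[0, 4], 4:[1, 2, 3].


DFS stack-based: start with [0]
Visit order: [0, 1, 4, 2, 3]


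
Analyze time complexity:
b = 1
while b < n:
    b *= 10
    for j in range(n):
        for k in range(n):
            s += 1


Per nesting level: O(log n) * O(n) * O(n) = O(n^2 log n)
Complexity: O(n^2 log n)


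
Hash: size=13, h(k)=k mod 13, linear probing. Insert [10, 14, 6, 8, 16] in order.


Insertions: 10->slot 10; 14->slot 1; 6->slot 6; 8->slot 8; 16->slot 3
Table: [None, 14, None, 16, None, None, 6, None, 8, None, 10, None, None]


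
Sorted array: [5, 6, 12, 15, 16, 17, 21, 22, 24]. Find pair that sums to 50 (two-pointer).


Two pointers: lo=0, hi=8
No pair sums to 50


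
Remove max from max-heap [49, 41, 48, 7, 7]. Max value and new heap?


Max = 49
Replace root with last, heapify down
Resulting heap: [48, 41, 7, 7]


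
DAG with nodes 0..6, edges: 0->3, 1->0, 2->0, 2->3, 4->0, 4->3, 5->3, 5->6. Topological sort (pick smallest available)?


Kahn's algorithm, process smallest node first
Order: [1, 2, 4, 0, 5, 3, 6]


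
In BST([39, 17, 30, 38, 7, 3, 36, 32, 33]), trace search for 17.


BST root = 39
Search for 17: compare at each node
Path: [39, 17]


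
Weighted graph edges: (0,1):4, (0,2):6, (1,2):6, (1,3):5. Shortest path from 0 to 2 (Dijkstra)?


Dijkstra from 0:
Distances: {0: 0, 1: 4, 2: 6, 3: 9}
Shortest distance to 2 = 6, path = [0, 2]


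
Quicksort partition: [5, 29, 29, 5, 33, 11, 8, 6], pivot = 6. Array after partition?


Elements <= 6 go left of pivot.
Result: [5, 5, 6, 29, 33, 11, 8, 29], pivot at index 2


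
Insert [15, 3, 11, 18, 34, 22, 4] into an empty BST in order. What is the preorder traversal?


Root = 15; build tree by BST insertion.
Preorder traversal: [15, 3, 11, 4, 18, 34, 22]


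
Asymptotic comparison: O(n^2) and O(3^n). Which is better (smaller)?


quadratic grows slower than exponential (base 3)
O(n^2) is asymptotically smaller; O(3^n) grows faster


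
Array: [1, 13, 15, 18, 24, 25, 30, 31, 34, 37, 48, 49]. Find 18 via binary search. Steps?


Search for 18:
[0,11] mid=5 arr[5]=25
[0,4] mid=2 arr[2]=15
[3,4] mid=3 arr[3]=18
Total: 3 comparisons


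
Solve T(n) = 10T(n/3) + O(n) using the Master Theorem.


a=10, b=3, c=1. log_3(10)=2.096 > c=1. Case 1: O(n^log_b(a)) = O(n^2.096)
Complexity: O(n^2.096)


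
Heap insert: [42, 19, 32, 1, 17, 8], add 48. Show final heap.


Append 48: [42, 19, 32, 1, 17, 8, 48]
Bubble up: swap idx 6(48) with idx 2(32); swap idx 2(48) with idx 0(42)
Result: [48, 19, 42, 1, 17, 8, 32]


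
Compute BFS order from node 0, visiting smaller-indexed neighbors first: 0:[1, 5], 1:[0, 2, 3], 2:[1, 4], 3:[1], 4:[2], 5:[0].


BFS queue: start with [0]
Visit order: [0, 1, 5, 2, 3, 4]


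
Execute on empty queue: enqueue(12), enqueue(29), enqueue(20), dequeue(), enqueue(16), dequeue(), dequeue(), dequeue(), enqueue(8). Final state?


enqueue(12) -> [12]
enqueue(29) -> [12, 29]
enqueue(20) -> [12, 29, 20]
dequeue() returns 12 -> [29, 20]
enqueue(16) -> [29, 20, 16]
dequeue() returns 29 -> [20, 16]
dequeue() returns 20 -> [16]
dequeue() returns 16 -> []
enqueue(8) -> [8]
Final queue (front to back): [8]


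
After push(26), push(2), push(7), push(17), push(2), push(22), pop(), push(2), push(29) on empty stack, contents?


push(26) -> [26]
push(2) -> [26, 2]
push(7) -> [26, 2, 7]
push(17) -> [26, 2, 7, 17]
push(2) -> [26, 2, 7, 17, 2]
push(22) -> [26, 2, 7, 17, 2, 22]
pop() returns 22 -> [26, 2, 7, 17, 2]
push(2) -> [26, 2, 7, 17, 2, 2]
push(29) -> [26, 2, 7, 17, 2, 2, 29]
Final stack (bottom to top): [26, 2, 7, 17, 2, 2, 29]


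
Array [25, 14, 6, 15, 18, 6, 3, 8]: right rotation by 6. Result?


Right rotate by 6: [6, 15, 18, 6, 3, 8, 25, 14]


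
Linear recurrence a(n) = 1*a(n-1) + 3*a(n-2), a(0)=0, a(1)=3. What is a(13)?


Build bottom-up:
...a(11)=8049, a(12)=18480, a(13)=1*18480+3*8049=42627


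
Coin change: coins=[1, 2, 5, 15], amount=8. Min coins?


dp[0]=0; dp[i]=1+min(dp[i-c] for c in coins)
...dp[3]=2, dp[4]=2, dp[5]=1, dp[6]=2, dp[7]=2, dp[8]=3
Minimum coins for 8 = 3


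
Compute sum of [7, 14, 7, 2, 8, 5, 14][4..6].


Prefix sums: [0, 7, 21, 28, 30, 38, 43, 57]
Sum[4..6] = prefix[7] - prefix[4] = 57 - 30 = 27


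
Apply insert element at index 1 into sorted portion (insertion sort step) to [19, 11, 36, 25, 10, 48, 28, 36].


After one pass: [11, 19, 36, 25, 10, 48, 28, 36]


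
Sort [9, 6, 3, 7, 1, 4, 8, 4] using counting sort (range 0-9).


Count array: [0, 1, 0, 1, 2, 0, 1, 1, 1, 1]
Reconstruct: [1, 3, 4, 4, 6, 7, 8, 9]


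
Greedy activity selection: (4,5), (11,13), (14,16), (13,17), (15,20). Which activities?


Greedy: pick earliest-ending, then skip overlaps.
Selected (3 activities): [(4, 5), (11, 13), (14, 16)]


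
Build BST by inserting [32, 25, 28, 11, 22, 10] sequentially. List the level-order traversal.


Root = 32; build tree by BST insertion.
Level-Order traversal: [32, 25, 11, 28, 10, 22]


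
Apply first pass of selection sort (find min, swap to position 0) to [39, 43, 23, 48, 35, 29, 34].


After one pass: [23, 43, 39, 48, 35, 29, 34]


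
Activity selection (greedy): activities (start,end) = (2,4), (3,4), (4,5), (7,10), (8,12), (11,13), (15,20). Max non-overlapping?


Greedy: pick earliest-ending, then skip overlaps.
Selected (5 activities): [(2, 4), (4, 5), (7, 10), (11, 13), (15, 20)]


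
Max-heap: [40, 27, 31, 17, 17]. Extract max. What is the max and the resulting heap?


Max = 40
Replace root with last, heapify down
Resulting heap: [31, 27, 17, 17]


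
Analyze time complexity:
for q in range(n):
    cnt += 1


Per nesting level: O(n) = O(n)
Complexity: O(n)


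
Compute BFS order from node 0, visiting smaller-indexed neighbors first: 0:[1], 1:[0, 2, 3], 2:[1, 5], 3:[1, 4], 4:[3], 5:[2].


BFS queue: start with [0]
Visit order: [0, 1, 2, 3, 5, 4]


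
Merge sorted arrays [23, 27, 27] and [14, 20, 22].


Compare heads, take smaller each step.
Merged: [14, 20, 22, 23, 27, 27]


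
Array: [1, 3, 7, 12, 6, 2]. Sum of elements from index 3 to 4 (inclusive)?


Prefix sums: [0, 1, 4, 11, 23, 29, 31]
Sum[3..4] = prefix[5] - prefix[3] = 29 - 11 = 18


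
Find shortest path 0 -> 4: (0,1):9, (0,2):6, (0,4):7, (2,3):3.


Dijkstra from 0:
Distances: {0: 0, 1: 9, 2: 6, 3: 9, 4: 7}
Shortest distance to 4 = 7, path = [0, 4]


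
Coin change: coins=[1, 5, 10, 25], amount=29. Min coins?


dp[0]=0; dp[i]=1+min(dp[i-c] for c in coins)
...dp[24]=6, dp[25]=1, dp[26]=2, dp[27]=3, dp[28]=4, dp[29]=5
Minimum coins for 29 = 5


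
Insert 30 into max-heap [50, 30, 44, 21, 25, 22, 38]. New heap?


Append 30: [50, 30, 44, 21, 25, 22, 38, 30]
Bubble up: swap idx 7(30) with idx 3(21)
Result: [50, 30, 44, 30, 25, 22, 38, 21]


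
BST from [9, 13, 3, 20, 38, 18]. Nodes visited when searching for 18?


BST root = 9
Search for 18: compare at each node
Path: [9, 13, 20, 18]


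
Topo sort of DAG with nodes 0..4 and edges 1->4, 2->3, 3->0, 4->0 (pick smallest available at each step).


Kahn's algorithm, process smallest node first
Order: [1, 2, 3, 4, 0]


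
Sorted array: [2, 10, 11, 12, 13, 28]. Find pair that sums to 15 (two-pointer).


Two pointers: lo=0, hi=5
Found pair: (2, 13) summing to 15


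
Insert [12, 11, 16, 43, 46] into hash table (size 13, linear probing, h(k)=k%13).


Insertions: 12->slot 12; 11->slot 11; 16->slot 3; 43->slot 4; 46->slot 7
Table: [None, None, None, 16, 43, None, None, 46, None, None, None, 11, 12]


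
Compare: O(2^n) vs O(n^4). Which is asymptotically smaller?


quartic grows slower than exponential
O(n^4) is asymptotically smaller; O(2^n) grows faster


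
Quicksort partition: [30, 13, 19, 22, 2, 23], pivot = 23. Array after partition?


Elements <= 23 go left of pivot.
Result: [13, 19, 22, 2, 23, 30], pivot at index 4


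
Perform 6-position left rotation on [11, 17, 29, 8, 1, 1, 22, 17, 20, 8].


Left rotate by 6: [22, 17, 20, 8, 11, 17, 29, 8, 1, 1]


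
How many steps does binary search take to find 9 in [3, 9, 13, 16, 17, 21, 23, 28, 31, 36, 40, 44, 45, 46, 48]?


Search for 9:
[0,14] mid=7 arr[7]=28
[0,6] mid=3 arr[3]=16
[0,2] mid=1 arr[1]=9
Total: 3 comparisons


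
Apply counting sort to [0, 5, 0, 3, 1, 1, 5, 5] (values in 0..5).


Count array: [2, 2, 0, 1, 0, 3]
Reconstruct: [0, 0, 1, 1, 3, 5, 5, 5]


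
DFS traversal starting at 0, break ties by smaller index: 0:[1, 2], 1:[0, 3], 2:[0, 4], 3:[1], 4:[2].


DFS stack-based: start with [0]
Visit order: [0, 1, 3, 2, 4]


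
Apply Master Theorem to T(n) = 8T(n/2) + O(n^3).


a=8, b=2, c=3. log_2(8)=3 = c=3. Case 2: O(n^c log n) = O(n^3 log n)
Complexity: O(n^3 log n)


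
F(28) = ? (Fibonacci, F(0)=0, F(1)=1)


F(n)=F(n-1)+F(n-2)
...F(26)=121393, F(27)=196418, F(28)=317811


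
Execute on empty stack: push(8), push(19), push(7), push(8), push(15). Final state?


push(8) -> [8]
push(19) -> [8, 19]
push(7) -> [8, 19, 7]
push(8) -> [8, 19, 7, 8]
push(15) -> [8, 19, 7, 8, 15]
Final stack (bottom to top): [8, 19, 7, 8, 15]


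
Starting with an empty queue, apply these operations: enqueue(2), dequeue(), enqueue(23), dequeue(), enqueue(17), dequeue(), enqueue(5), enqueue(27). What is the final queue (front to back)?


enqueue(2) -> [2]
dequeue() returns 2 -> []
enqueue(23) -> [23]
dequeue() returns 23 -> []
enqueue(17) -> [17]
dequeue() returns 17 -> []
enqueue(5) -> [5]
enqueue(27) -> [5, 27]
Final queue (front to back): [5, 27]


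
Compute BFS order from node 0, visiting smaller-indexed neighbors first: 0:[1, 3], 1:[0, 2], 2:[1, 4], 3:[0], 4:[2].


BFS queue: start with [0]
Visit order: [0, 1, 3, 2, 4]


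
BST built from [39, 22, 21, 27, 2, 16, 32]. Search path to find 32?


BST root = 39
Search for 32: compare at each node
Path: [39, 22, 27, 32]


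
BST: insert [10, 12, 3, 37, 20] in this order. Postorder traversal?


Root = 10; build tree by BST insertion.
Postorder traversal: [3, 20, 37, 12, 10]


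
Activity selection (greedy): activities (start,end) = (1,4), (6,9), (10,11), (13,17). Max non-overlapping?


Greedy: pick earliest-ending, then skip overlaps.
Selected (4 activities): [(1, 4), (6, 9), (10, 11), (13, 17)]


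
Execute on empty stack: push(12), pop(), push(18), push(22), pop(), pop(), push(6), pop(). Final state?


push(12) -> [12]
pop() returns 12 -> []
push(18) -> [18]
push(22) -> [18, 22]
pop() returns 22 -> [18]
pop() returns 18 -> []
push(6) -> [6]
pop() returns 6 -> []
Final stack (bottom to top): []


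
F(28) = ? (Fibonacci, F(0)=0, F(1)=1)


F(n)=F(n-1)+F(n-2)
...F(26)=121393, F(27)=196418, F(28)=317811


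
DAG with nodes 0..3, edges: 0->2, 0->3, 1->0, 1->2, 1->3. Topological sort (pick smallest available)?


Kahn's algorithm, process smallest node first
Order: [1, 0, 2, 3]


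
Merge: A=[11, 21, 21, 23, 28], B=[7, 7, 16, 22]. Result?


Compare heads, take smaller each step.
Merged: [7, 7, 11, 16, 21, 21, 22, 23, 28]


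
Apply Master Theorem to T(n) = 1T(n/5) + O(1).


a=1, b=5, c=0. log_5(1)=0 = c=0. Case 2: O(n^c log n) = O(log n)
Complexity: O(log n)


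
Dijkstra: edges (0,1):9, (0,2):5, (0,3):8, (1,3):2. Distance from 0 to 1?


Dijkstra from 0:
Distances: {0: 0, 1: 9, 2: 5, 3: 8}
Shortest distance to 1 = 9, path = [0, 1]


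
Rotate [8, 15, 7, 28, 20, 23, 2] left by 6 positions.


Left rotate by 6: [2, 8, 15, 7, 28, 20, 23]


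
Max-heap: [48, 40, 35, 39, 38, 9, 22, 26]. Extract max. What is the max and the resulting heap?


Max = 48
Replace root with last, heapify down
Resulting heap: [40, 39, 35, 26, 38, 9, 22]


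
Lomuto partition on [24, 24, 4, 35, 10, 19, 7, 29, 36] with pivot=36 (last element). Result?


Elements <= 36 go left of pivot.
Result: [24, 24, 4, 35, 10, 19, 7, 29, 36], pivot at index 8


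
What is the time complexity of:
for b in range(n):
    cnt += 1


Per nesting level: O(n) = O(n)
Complexity: O(n)


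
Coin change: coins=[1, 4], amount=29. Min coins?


dp[0]=0; dp[i]=1+min(dp[i-c] for c in coins)
...dp[24]=6, dp[25]=7, dp[26]=8, dp[27]=9, dp[28]=7, dp[29]=8
Minimum coins for 29 = 8


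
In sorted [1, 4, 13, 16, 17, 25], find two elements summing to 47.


Two pointers: lo=0, hi=5
No pair sums to 47


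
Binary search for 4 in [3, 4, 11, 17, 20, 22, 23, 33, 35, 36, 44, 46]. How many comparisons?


Search for 4:
[0,11] mid=5 arr[5]=22
[0,4] mid=2 arr[2]=11
[0,1] mid=0 arr[0]=3
[1,1] mid=1 arr[1]=4
Total: 4 comparisons


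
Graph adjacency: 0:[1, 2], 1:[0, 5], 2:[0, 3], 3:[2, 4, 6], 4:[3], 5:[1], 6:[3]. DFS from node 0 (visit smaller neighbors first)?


DFS stack-based: start with [0]
Visit order: [0, 1, 5, 2, 3, 4, 6]


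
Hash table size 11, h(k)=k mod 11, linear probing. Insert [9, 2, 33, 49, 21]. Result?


Insertions: 9->slot 9; 2->slot 2; 33->slot 0; 49->slot 5; 21->slot 10
Table: [33, None, 2, None, None, 49, None, None, None, 9, 21]


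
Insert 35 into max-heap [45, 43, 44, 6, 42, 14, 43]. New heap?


Append 35: [45, 43, 44, 6, 42, 14, 43, 35]
Bubble up: swap idx 7(35) with idx 3(6)
Result: [45, 43, 44, 35, 42, 14, 43, 6]


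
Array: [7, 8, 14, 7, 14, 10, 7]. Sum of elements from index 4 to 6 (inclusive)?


Prefix sums: [0, 7, 15, 29, 36, 50, 60, 67]
Sum[4..6] = prefix[7] - prefix[4] = 67 - 36 = 31


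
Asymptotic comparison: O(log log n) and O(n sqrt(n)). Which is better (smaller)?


double-logarithmic grows slower than n^1.5
O(log log n) is asymptotically smaller; O(n sqrt(n)) grows faster


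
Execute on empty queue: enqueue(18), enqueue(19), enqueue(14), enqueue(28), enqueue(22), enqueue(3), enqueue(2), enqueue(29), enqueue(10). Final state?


enqueue(18) -> [18]
enqueue(19) -> [18, 19]
enqueue(14) -> [18, 19, 14]
enqueue(28) -> [18, 19, 14, 28]
enqueue(22) -> [18, 19, 14, 28, 22]
enqueue(3) -> [18, 19, 14, 28, 22, 3]
enqueue(2) -> [18, 19, 14, 28, 22, 3, 2]
enqueue(29) -> [18, 19, 14, 28, 22, 3, 2, 29]
enqueue(10) -> [18, 19, 14, 28, 22, 3, 2, 29, 10]
Final queue (front to back): [18, 19, 14, 28, 22, 3, 2, 29, 10]


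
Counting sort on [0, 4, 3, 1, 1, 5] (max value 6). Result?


Count array: [1, 2, 0, 1, 1, 1, 0]
Reconstruct: [0, 1, 1, 3, 4, 5]


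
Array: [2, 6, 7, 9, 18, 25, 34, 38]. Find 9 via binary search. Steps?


Search for 9:
[0,7] mid=3 arr[3]=9
Total: 1 comparisons


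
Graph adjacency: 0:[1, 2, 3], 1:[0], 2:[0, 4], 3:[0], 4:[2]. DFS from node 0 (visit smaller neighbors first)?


DFS stack-based: start with [0]
Visit order: [0, 1, 2, 4, 3]


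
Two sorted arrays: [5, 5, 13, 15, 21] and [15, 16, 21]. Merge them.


Compare heads, take smaller each step.
Merged: [5, 5, 13, 15, 15, 16, 21, 21]


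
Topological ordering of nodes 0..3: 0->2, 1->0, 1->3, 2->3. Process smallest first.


Kahn's algorithm, process smallest node first
Order: [1, 0, 2, 3]


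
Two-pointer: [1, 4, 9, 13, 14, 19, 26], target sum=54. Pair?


Two pointers: lo=0, hi=6
No pair sums to 54


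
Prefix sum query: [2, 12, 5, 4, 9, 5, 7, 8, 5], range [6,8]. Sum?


Prefix sums: [0, 2, 14, 19, 23, 32, 37, 44, 52, 57]
Sum[6..8] = prefix[9] - prefix[6] = 57 - 37 = 20


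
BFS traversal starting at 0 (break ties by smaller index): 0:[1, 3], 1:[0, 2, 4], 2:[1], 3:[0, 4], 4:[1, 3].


BFS queue: start with [0]
Visit order: [0, 1, 3, 2, 4]


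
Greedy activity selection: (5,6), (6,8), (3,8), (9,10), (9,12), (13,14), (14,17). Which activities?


Greedy: pick earliest-ending, then skip overlaps.
Selected (5 activities): [(5, 6), (6, 8), (9, 10), (13, 14), (14, 17)]


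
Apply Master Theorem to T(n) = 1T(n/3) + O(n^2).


a=1, b=3, c=2. log_3(1)=0 < c=2. Case 3: O(n^c) = O(n^2)
Complexity: O(n^2)


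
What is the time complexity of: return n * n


Analysis: constant-time operation, no loop
Complexity: O(1)


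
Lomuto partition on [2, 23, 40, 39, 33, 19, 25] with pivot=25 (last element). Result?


Elements <= 25 go left of pivot.
Result: [2, 23, 19, 25, 33, 40, 39], pivot at index 3


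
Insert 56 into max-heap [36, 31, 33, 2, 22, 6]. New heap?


Append 56: [36, 31, 33, 2, 22, 6, 56]
Bubble up: swap idx 6(56) with idx 2(33); swap idx 2(56) with idx 0(36)
Result: [56, 31, 36, 2, 22, 6, 33]


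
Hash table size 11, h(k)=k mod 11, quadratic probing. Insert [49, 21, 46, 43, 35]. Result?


Insertions: 49->slot 5; 21->slot 10; 46->slot 2; 43->slot 0; 35->slot 3
Table: [43, None, 46, 35, None, 49, None, None, None, None, 21]


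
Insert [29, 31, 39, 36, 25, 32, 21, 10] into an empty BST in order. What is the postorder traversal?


Root = 29; build tree by BST insertion.
Postorder traversal: [10, 21, 25, 32, 36, 39, 31, 29]


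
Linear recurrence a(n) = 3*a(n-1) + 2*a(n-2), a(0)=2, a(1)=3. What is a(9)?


Build bottom-up:
...a(7)=7269, a(8)=25889, a(9)=3*25889+2*7269=92205


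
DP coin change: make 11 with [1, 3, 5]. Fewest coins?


dp[0]=0; dp[i]=1+min(dp[i-c] for c in coins)
...dp[6]=2, dp[7]=3, dp[8]=2, dp[9]=3, dp[10]=2, dp[11]=3
Minimum coins for 11 = 3


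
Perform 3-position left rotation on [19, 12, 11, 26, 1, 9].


Left rotate by 3: [26, 1, 9, 19, 12, 11]


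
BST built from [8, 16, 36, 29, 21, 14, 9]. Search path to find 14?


BST root = 8
Search for 14: compare at each node
Path: [8, 16, 14]


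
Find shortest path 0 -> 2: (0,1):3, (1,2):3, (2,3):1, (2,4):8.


Dijkstra from 0:
Distances: {0: 0, 1: 3, 2: 6, 3: 7, 4: 14}
Shortest distance to 2 = 6, path = [0, 1, 2]


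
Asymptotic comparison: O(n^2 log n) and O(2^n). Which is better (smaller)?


n^2 log n grows slower than exponential
O(n^2 log n) is asymptotically smaller; O(2^n) grows faster


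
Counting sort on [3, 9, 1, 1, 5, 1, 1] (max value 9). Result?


Count array: [0, 4, 0, 1, 0, 1, 0, 0, 0, 1]
Reconstruct: [1, 1, 1, 1, 3, 5, 9]


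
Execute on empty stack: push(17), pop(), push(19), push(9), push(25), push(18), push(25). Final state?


push(17) -> [17]
pop() returns 17 -> []
push(19) -> [19]
push(9) -> [19, 9]
push(25) -> [19, 9, 25]
push(18) -> [19, 9, 25, 18]
push(25) -> [19, 9, 25, 18, 25]
Final stack (bottom to top): [19, 9, 25, 18, 25]


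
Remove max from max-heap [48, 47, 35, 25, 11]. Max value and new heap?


Max = 48
Replace root with last, heapify down
Resulting heap: [47, 25, 35, 11]


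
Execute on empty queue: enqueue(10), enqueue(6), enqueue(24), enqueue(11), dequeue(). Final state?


enqueue(10) -> [10]
enqueue(6) -> [10, 6]
enqueue(24) -> [10, 6, 24]
enqueue(11) -> [10, 6, 24, 11]
dequeue() returns 10 -> [6, 24, 11]
Final queue (front to back): [6, 24, 11]


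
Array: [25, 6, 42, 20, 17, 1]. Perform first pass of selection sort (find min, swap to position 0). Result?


After one pass: [1, 6, 42, 20, 17, 25]


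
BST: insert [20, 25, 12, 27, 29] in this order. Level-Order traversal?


Root = 20; build tree by BST insertion.
Level-Order traversal: [20, 12, 25, 27, 29]


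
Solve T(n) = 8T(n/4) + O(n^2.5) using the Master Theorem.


a=8, b=4, c=2.5. log_4(8)=1.5 < c=2.5. Case 3: O(n^c) = O(n^2.500)
Complexity: O(n^2.500)


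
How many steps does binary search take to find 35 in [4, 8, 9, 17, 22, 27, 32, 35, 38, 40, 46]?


Search for 35:
[0,10] mid=5 arr[5]=27
[6,10] mid=8 arr[8]=38
[6,7] mid=6 arr[6]=32
[7,7] mid=7 arr[7]=35
Total: 4 comparisons


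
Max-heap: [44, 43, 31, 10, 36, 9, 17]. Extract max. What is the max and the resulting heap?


Max = 44
Replace root with last, heapify down
Resulting heap: [43, 36, 31, 10, 17, 9]


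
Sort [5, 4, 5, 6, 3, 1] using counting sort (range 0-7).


Count array: [0, 1, 0, 1, 1, 2, 1, 0]
Reconstruct: [1, 3, 4, 5, 5, 6]


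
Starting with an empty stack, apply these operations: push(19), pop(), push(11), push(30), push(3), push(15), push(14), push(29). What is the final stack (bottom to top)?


push(19) -> [19]
pop() returns 19 -> []
push(11) -> [11]
push(30) -> [11, 30]
push(3) -> [11, 30, 3]
push(15) -> [11, 30, 3, 15]
push(14) -> [11, 30, 3, 15, 14]
push(29) -> [11, 30, 3, 15, 14, 29]
Final stack (bottom to top): [11, 30, 3, 15, 14, 29]


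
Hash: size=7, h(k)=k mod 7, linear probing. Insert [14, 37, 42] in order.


Insertions: 14->slot 0; 37->slot 2; 42->slot 1
Table: [14, 42, 37, None, None, None, None]


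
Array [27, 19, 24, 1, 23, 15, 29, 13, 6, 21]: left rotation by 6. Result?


Left rotate by 6: [29, 13, 6, 21, 27, 19, 24, 1, 23, 15]


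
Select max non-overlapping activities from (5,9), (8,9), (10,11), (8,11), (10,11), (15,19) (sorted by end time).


Greedy: pick earliest-ending, then skip overlaps.
Selected (3 activities): [(5, 9), (10, 11), (15, 19)]
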